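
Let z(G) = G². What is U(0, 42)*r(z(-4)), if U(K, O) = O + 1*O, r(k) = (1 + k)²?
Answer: 24276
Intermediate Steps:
U(K, O) = 2*O (U(K, O) = O + O = 2*O)
U(0, 42)*r(z(-4)) = (2*42)*(1 + (-4)²)² = 84*(1 + 16)² = 84*17² = 84*289 = 24276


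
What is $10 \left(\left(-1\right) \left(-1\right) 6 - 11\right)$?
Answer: $-50$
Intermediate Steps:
$10 \left(\left(-1\right) \left(-1\right) 6 - 11\right) = 10 \left(1 \cdot 6 - 11\right) = 10 \left(6 - 11\right) = 10 \left(-5\right) = -50$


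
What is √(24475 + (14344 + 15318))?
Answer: √54137 ≈ 232.67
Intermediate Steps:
√(24475 + (14344 + 15318)) = √(24475 + 29662) = √54137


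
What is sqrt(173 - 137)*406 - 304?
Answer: 2132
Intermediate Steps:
sqrt(173 - 137)*406 - 304 = sqrt(36)*406 - 304 = 6*406 - 304 = 2436 - 304 = 2132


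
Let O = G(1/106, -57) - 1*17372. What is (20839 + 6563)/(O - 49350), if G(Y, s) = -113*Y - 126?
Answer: -2904612/7086001 ≈ -0.40991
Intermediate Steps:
G(Y, s) = -126 - 113*Y
O = -1854901/106 (O = (-126 - 113/106) - 1*17372 = (-126 - 113*1/106) - 17372 = (-126 - 113/106) - 17372 = -13469/106 - 17372 = -1854901/106 ≈ -17499.)
(20839 + 6563)/(O - 49350) = (20839 + 6563)/(-1854901/106 - 49350) = 27402/(-7086001/106) = 27402*(-106/7086001) = -2904612/7086001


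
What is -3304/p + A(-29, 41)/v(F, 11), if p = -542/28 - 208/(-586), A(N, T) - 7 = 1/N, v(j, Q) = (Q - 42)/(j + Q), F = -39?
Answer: 12625022424/70074353 ≈ 180.17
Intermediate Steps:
v(j, Q) = (-42 + Q)/(Q + j)
A(N, T) = 7 + 1/N
p = -77947/4102 (p = -542*1/28 - 208*(-1/586) = -271/14 + 104/293 = -77947/4102 ≈ -19.002)
-3304/p + A(-29, 41)/v(F, 11) = -3304/(-77947/4102) + (7 + 1/(-29))/(((-42 + 11)/(11 - 39))) = -3304*(-4102/77947) + (7 - 1/29)/((-31/(-28))) = 13553008/77947 + 202/(29*((-1/28*(-31)))) = 13553008/77947 + 202/(29*(31/28)) = 13553008/77947 + (202/29)*(28/31) = 13553008/77947 + 5656/899 = 12625022424/70074353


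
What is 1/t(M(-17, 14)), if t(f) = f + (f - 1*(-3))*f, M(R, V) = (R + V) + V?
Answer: 1/165 ≈ 0.0060606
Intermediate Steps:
M(R, V) = R + 2*V
t(f) = f + f*(3 + f) (t(f) = f + (f + 3)*f = f + (3 + f)*f = f + f*(3 + f))
1/t(M(-17, 14)) = 1/((-17 + 2*14)*(4 + (-17 + 2*14))) = 1/((-17 + 28)*(4 + (-17 + 28))) = 1/(11*(4 + 11)) = 1/(11*15) = 1/165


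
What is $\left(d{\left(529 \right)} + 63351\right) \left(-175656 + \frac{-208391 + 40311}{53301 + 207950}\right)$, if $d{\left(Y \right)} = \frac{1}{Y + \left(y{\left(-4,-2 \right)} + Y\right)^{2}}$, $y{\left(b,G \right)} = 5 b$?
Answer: $- \frac{377370056794037296348}{33911686055} \approx -1.1128 \cdot 10^{10}$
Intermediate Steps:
$d{\left(Y \right)} = \frac{1}{Y + \left(-20 + Y\right)^{2}}$ ($d{\left(Y \right)} = \frac{1}{Y + \left(5 \left(-4\right) + Y\right)^{2}} = \frac{1}{Y + \left(-20 + Y\right)^{2}}$)
$\left(d{\left(529 \right)} + 63351\right) \left(-175656 + \frac{-208391 + 40311}{53301 + 207950}\right) = \left(\frac{1}{529 + \left(-20 + 529\right)^{2}} + 63351\right) \left(-175656 + \frac{-208391 + 40311}{53301 + 207950}\right) = \left(\frac{1}{529 + 509^{2}} + 63351\right) \left(-175656 - \frac{168080}{261251}\right) = \left(\frac{1}{529 + 259081} + 63351\right) \left(-175656 - \frac{168080}{261251}\right) = \left(\frac{1}{259610} + 63351\right) \left(-175656 - \frac{168080}{261251}\right) = \left(\frac{1}{259610} + 63351\right) \left(- \frac{45890473736}{261251}\right) = \frac{16446553111}{259610} \left(- \frac{45890473736}{261251}\right) = - \frac{377370056794037296348}{33911686055}$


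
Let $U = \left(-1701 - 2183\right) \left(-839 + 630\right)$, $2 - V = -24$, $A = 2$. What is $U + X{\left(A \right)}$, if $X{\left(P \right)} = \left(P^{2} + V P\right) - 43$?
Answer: $811769$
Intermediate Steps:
$V = 26$ ($V = 2 - -24 = 2 + 24 = 26$)
$X{\left(P \right)} = -43 + P^{2} + 26 P$ ($X{\left(P \right)} = \left(P^{2} + 26 P\right) - 43 = -43 + P^{2} + 26 P$)
$U = 811756$ ($U = \left(-3884\right) \left(-209\right) = 811756$)
$U + X{\left(A \right)} = 811756 + \left(-43 + 2^{2} + 26 \cdot 2\right) = 811756 + \left(-43 + 4 + 52\right) = 811756 + 13 = 811769$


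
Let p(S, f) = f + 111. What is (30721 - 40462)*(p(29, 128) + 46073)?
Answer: -451125192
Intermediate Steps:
p(S, f) = 111 + f
(30721 - 40462)*(p(29, 128) + 46073) = (30721 - 40462)*((111 + 128) + 46073) = -9741*(239 + 46073) = -9741*46312 = -451125192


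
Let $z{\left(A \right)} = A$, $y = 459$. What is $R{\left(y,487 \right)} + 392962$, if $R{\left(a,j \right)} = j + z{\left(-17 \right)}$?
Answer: $393432$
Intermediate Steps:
$R{\left(a,j \right)} = -17 + j$ ($R{\left(a,j \right)} = j - 17 = -17 + j$)
$R{\left(y,487 \right)} + 392962 = \left(-17 + 487\right) + 392962 = 470 + 392962 = 393432$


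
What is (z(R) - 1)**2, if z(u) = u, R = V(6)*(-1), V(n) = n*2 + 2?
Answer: 225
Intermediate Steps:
V(n) = 2 + 2*n (V(n) = 2*n + 2 = 2 + 2*n)
R = -14 (R = (2 + 2*6)*(-1) = (2 + 12)*(-1) = 14*(-1) = -14)
(z(R) - 1)**2 = (-14 - 1)**2 = (-15)**2 = 225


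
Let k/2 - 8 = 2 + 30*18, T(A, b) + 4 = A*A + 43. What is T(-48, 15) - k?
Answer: 1243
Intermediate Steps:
T(A, b) = 39 + A² (T(A, b) = -4 + (A*A + 43) = -4 + (A² + 43) = -4 + (43 + A²) = 39 + A²)
k = 1100 (k = 16 + 2*(2 + 30*18) = 16 + 2*(2 + 540) = 16 + 2*542 = 16 + 1084 = 1100)
T(-48, 15) - k = (39 + (-48)²) - 1*1100 = (39 + 2304) - 1100 = 2343 - 1100 = 1243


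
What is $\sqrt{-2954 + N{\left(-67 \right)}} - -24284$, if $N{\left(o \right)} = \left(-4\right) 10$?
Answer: $24284 + i \sqrt{2994} \approx 24284.0 + 54.717 i$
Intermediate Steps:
$N{\left(o \right)} = -40$
$\sqrt{-2954 + N{\left(-67 \right)}} - -24284 = \sqrt{-2954 - 40} - -24284 = \sqrt{-2994} + 24284 = i \sqrt{2994} + 24284 = 24284 + i \sqrt{2994}$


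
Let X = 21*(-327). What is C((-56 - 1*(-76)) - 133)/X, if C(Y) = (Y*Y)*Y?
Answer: 1442897/6867 ≈ 210.12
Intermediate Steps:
C(Y) = Y**3 (C(Y) = Y**2*Y = Y**3)
X = -6867
C((-56 - 1*(-76)) - 133)/X = ((-56 - 1*(-76)) - 133)**3/(-6867) = ((-56 + 76) - 133)**3*(-1/6867) = (20 - 133)**3*(-1/6867) = (-113)**3*(-1/6867) = -1442897*(-1/6867) = 1442897/6867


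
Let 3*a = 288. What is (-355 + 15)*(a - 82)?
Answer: -4760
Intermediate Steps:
a = 96 (a = (1/3)*288 = 96)
(-355 + 15)*(a - 82) = (-355 + 15)*(96 - 82) = -340*14 = -4760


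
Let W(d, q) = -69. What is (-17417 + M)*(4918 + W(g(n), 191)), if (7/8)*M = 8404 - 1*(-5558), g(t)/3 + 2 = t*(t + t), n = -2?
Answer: -49571327/7 ≈ -7.0816e+6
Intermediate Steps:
g(t) = -6 + 6*t**2 (g(t) = -6 + 3*(t*(t + t)) = -6 + 3*(t*(2*t)) = -6 + 3*(2*t**2) = -6 + 6*t**2)
M = 111696/7 (M = 8*(8404 - 1*(-5558))/7 = 8*(8404 + 5558)/7 = (8/7)*13962 = 111696/7 ≈ 15957.)
(-17417 + M)*(4918 + W(g(n), 191)) = (-17417 + 111696/7)*(4918 - 69) = -10223/7*4849 = -49571327/7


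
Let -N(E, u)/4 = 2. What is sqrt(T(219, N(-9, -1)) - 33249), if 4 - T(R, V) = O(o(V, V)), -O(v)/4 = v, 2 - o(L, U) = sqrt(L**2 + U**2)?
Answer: sqrt(-33237 - 32*sqrt(2)) ≈ 182.43*I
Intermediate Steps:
o(L, U) = 2 - sqrt(L**2 + U**2)
O(v) = -4*v
N(E, u) = -8 (N(E, u) = -4*2 = -8)
T(R, V) = 12 - 4*sqrt(2)*sqrt(V**2) (T(R, V) = 4 - (-4)*(2 - sqrt(V**2 + V**2)) = 4 - (-4)*(2 - sqrt(2*V**2)) = 4 - (-4)*(2 - sqrt(2)*sqrt(V**2)) = 4 - (-8 + 4*sqrt(2)*sqrt(V**2)) = 4 + (8 - 4*sqrt(2)*sqrt(V**2)) = 12 - 4*sqrt(2)*sqrt(V**2))
sqrt(T(219, N(-9, -1)) - 33249) = sqrt((12 - 4*sqrt(2)*sqrt((-8)**2)) - 33249) = sqrt((12 - 4*sqrt(2)*sqrt(64)) - 33249) = sqrt((12 - 4*sqrt(2)*8) - 33249) = sqrt((12 - 32*sqrt(2)) - 33249) = sqrt(-33237 - 32*sqrt(2))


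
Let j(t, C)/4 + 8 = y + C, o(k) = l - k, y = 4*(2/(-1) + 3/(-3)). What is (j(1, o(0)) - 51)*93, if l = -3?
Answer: -13299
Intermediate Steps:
y = -12 (y = 4*(2*(-1) + 3*(-⅓)) = 4*(-2 - 1) = 4*(-3) = -12)
o(k) = -3 - k
j(t, C) = -80 + 4*C (j(t, C) = -32 + 4*(-12 + C) = -32 + (-48 + 4*C) = -80 + 4*C)
(j(1, o(0)) - 51)*93 = ((-80 + 4*(-3 - 1*0)) - 51)*93 = ((-80 + 4*(-3 + 0)) - 51)*93 = ((-80 + 4*(-3)) - 51)*93 = ((-80 - 12) - 51)*93 = (-92 - 51)*93 = -143*93 = -13299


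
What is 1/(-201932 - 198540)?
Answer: -1/400472 ≈ -2.4971e-6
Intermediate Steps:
1/(-201932 - 198540) = 1/(-400472) = -1/400472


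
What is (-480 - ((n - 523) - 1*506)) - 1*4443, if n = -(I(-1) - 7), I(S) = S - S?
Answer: -3901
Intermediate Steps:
I(S) = 0
n = 7 (n = -(0 - 7) = -1*(-7) = 7)
(-480 - ((n - 523) - 1*506)) - 1*4443 = (-480 - ((7 - 523) - 1*506)) - 1*4443 = (-480 - (-516 - 506)) - 4443 = (-480 - 1*(-1022)) - 4443 = (-480 + 1022) - 4443 = 542 - 4443 = -3901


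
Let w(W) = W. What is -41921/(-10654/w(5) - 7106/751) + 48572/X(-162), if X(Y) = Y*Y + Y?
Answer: 2248006470179/104806396044 ≈ 21.449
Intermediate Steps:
X(Y) = Y + Y**2 (X(Y) = Y**2 + Y = Y + Y**2)
-41921/(-10654/w(5) - 7106/751) + 48572/X(-162) = -41921/(-10654/5 - 7106/751) + 48572/((-162*(1 - 162))) = -41921/(-10654*1/5 - 7106*1/751) + 48572/((-162*(-161))) = -41921/(-10654/5 - 7106/751) + 48572/26082 = -41921/(-8036684/3755) + 48572*(1/26082) = -41921*(-3755/8036684) + 24286/13041 = 157413355/8036684 + 24286/13041 = 2248006470179/104806396044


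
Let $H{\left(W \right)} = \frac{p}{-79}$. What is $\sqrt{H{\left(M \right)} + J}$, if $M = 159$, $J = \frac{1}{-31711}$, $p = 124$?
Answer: $\frac{i \sqrt{9850933264067}}{2505169} \approx 1.2529 i$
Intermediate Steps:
$J = - \frac{1}{31711} \approx -3.1535 \cdot 10^{-5}$
$H{\left(W \right)} = - \frac{124}{79}$ ($H{\left(W \right)} = \frac{124}{-79} = 124 \left(- \frac{1}{79}\right) = - \frac{124}{79}$)
$\sqrt{H{\left(M \right)} + J} = \sqrt{- \frac{124}{79} - \frac{1}{31711}} = \sqrt{- \frac{3932243}{2505169}} = \frac{i \sqrt{9850933264067}}{2505169}$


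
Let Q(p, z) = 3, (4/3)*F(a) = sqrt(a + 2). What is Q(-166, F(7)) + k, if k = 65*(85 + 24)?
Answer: 7088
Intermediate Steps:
F(a) = 3*sqrt(2 + a)/4 (F(a) = 3*sqrt(a + 2)/4 = 3*sqrt(2 + a)/4)
k = 7085 (k = 65*109 = 7085)
Q(-166, F(7)) + k = 3 + 7085 = 7088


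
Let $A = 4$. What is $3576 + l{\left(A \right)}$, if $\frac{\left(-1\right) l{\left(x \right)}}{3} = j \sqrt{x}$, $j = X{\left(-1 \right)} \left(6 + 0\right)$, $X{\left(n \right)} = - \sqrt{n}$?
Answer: $3576 + 36 i \approx 3576.0 + 36.0 i$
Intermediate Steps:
$j = - 6 i$ ($j = - \sqrt{-1} \left(6 + 0\right) = - i 6 = - 6 i \approx - 6.0 i$)
$l{\left(x \right)} = 18 i \sqrt{x}$ ($l{\left(x \right)} = - 3 - 6 i \sqrt{x} = - 3 \left(- 6 i \sqrt{x}\right) = 18 i \sqrt{x}$)
$3576 + l{\left(A \right)} = 3576 + 18 i \sqrt{4} = 3576 + 18 i 2 = 3576 + 36 i$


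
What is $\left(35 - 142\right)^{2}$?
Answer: $11449$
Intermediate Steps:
$\left(35 - 142\right)^{2} = \left(-107\right)^{2} = 11449$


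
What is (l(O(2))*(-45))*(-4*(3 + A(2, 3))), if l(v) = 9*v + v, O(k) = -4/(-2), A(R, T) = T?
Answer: 21600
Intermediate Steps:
O(k) = 2 (O(k) = -4*(-½) = 2)
l(v) = 10*v
(l(O(2))*(-45))*(-4*(3 + A(2, 3))) = ((10*2)*(-45))*(-4*(3 + 3)) = (20*(-45))*(-4*6) = -900*(-24) = 21600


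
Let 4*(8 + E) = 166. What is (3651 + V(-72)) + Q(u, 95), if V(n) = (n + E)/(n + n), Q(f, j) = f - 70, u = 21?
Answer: 1037453/288 ≈ 3602.3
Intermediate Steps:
E = 67/2 (E = -8 + (1/4)*166 = -8 + 83/2 = 67/2 ≈ 33.500)
Q(f, j) = -70 + f
V(n) = (67/2 + n)/(2*n) (V(n) = (n + 67/2)/(n + n) = (67/2 + n)/((2*n)) = (67/2 + n)*(1/(2*n)) = (67/2 + n)/(2*n))
(3651 + V(-72)) + Q(u, 95) = (3651 + (1/4)*(67 + 2*(-72))/(-72)) + (-70 + 21) = (3651 + (1/4)*(-1/72)*(67 - 144)) - 49 = (3651 + (1/4)*(-1/72)*(-77)) - 49 = (3651 + 77/288) - 49 = 1051565/288 - 49 = 1037453/288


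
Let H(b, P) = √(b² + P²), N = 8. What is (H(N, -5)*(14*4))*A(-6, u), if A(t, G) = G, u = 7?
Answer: 392*√89 ≈ 3698.1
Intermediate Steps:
H(b, P) = √(P² + b²)
(H(N, -5)*(14*4))*A(-6, u) = (√((-5)² + 8²)*(14*4))*7 = (√(25 + 64)*56)*7 = (√89*56)*7 = (56*√89)*7 = 392*√89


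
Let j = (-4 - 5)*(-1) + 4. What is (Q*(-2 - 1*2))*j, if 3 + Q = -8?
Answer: 572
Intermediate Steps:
j = 13 (j = -9*(-1) + 4 = 9 + 4 = 13)
Q = -11 (Q = -3 - 8 = -11)
(Q*(-2 - 1*2))*j = -11*(-2 - 1*2)*13 = -11*(-2 - 2)*13 = -11*(-4)*13 = 44*13 = 572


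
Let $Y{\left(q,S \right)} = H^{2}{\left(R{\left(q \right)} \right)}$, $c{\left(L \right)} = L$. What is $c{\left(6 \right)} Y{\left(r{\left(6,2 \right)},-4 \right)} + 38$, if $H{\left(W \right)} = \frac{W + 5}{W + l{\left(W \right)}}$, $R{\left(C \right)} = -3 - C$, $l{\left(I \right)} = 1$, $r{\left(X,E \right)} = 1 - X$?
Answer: $\frac{212}{3} \approx 70.667$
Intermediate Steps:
$H{\left(W \right)} = \frac{5 + W}{1 + W}$ ($H{\left(W \right)} = \frac{W + 5}{W + 1} = \frac{5 + W}{1 + W}$)
$Y{\left(q,S \right)} = \frac{\left(2 - q\right)^{2}}{\left(-2 - q\right)^{2}}$ ($Y{\left(q,S \right)} = \left(\frac{5 - \left(3 + q\right)}{1 - \left(3 + q\right)}\right)^{2} = \left(\frac{2 - q}{-2 - q}\right)^{2} = \frac{\left(2 - q\right)^{2}}{\left(-2 - q\right)^{2}}$)
$c{\left(6 \right)} Y{\left(r{\left(6,2 \right)},-4 \right)} + 38 = 6 \frac{\left(-2 + \left(1 - 6\right)\right)^{2}}{\left(2 + \left(1 - 6\right)\right)^{2}} + 38 = 6 \frac{\left(-2 - 5\right)^{2}}{\left(2 - 5\right)^{2}} + 38 = 6 \frac{\left(-7\right)^{2}}{9} + 38 = 6 \cdot 49 \cdot \frac{1}{9} + 38 = 6 \cdot \frac{49}{9} + 38 = \frac{98}{3} + 38 = \frac{212}{3}$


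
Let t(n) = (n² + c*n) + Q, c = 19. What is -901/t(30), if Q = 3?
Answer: -901/1473 ≈ -0.61168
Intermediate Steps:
t(n) = 3 + n² + 19*n (t(n) = (n² + 19*n) + 3 = 3 + n² + 19*n)
-901/t(30) = -901/(3 + 30² + 19*30) = -901/(3 + 900 + 570) = -901/1473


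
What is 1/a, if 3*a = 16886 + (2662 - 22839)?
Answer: -1/1097 ≈ -0.00091158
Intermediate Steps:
a = -1097 (a = (16886 + (2662 - 22839))/3 = (16886 - 20177)/3 = (⅓)*(-3291) = -1097)
1/a = 1/(-1097) = -1/1097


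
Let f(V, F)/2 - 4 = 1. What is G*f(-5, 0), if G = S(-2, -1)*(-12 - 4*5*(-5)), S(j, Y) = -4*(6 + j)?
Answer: -14080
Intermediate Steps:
S(j, Y) = -24 - 4*j
G = -1408 (G = (-24 - 4*(-2))*(-12 - 4*5*(-5)) = (-24 + 8)*(-12 - 20*(-5)) = -16*(-12 + 100) = -16*88 = -1408)
f(V, F) = 10 (f(V, F) = 8 + 2*1 = 8 + 2 = 10)
G*f(-5, 0) = -1408*10 = -14080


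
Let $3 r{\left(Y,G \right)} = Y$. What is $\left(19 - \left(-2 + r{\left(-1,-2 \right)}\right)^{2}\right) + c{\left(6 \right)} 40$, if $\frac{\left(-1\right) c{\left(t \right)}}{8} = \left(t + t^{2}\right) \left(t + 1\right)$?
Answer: $- \frac{846598}{9} \approx -94067.0$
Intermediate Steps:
$r{\left(Y,G \right)} = \frac{Y}{3}$
$c{\left(t \right)} = - 8 \left(1 + t\right) \left(t + t^{2}\right)$ ($c{\left(t \right)} = - 8 \left(t + t^{2}\right) \left(t + 1\right) = - 8 \left(t + t^{2}\right) \left(1 + t\right) = - 8 \left(1 + t\right) \left(t + t^{2}\right)$)
$\left(19 - \left(-2 + r{\left(-1,-2 \right)}\right)^{2}\right) + c{\left(6 \right)} 40 = \left(19 - \left(-2 + \frac{1}{3} \left(-1\right)\right)^{2}\right) + \left(-8\right) 6 \left(1 + 6^{2} + 2 \cdot 6\right) 40 = \left(19 - \left(-2 - \frac{1}{3}\right)^{2}\right) + \left(-8\right) 6 \left(1 + 36 + 12\right) 40 = \left(19 - \left(- \frac{7}{3}\right)^{2}\right) + \left(-8\right) 6 \cdot 49 \cdot 40 = \left(19 - \frac{49}{9}\right) - 94080 = \frac{122}{9} - 94080 = - \frac{846598}{9}$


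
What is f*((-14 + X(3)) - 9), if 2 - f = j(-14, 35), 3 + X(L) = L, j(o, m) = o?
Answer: -368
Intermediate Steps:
X(L) = -3 + L
f = 16 (f = 2 - 1*(-14) = 2 + 14 = 16)
f*((-14 + X(3)) - 9) = 16*((-14 + (-3 + 3)) - 9) = 16*((-14 + 0) - 9) = 16*(-14 - 9) = 16*(-23) = -368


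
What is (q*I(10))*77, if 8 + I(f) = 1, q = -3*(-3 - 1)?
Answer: -6468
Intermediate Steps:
q = 12 (q = -3*(-4) = 12)
I(f) = -7 (I(f) = -8 + 1 = -7)
(q*I(10))*77 = (12*(-7))*77 = -84*77 = -6468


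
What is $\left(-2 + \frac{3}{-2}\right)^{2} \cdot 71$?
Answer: $\frac{3479}{4} \approx 869.75$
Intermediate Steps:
$\left(-2 + \frac{3}{-2}\right)^{2} \cdot 71 = \left(-2 + 3 \left(- \frac{1}{2}\right)\right)^{2} \cdot 71 = \left(-2 - \frac{3}{2}\right)^{2} \cdot 71 = \left(- \frac{7}{2}\right)^{2} \cdot 71 = \frac{49}{4} \cdot 71 = \frac{3479}{4}$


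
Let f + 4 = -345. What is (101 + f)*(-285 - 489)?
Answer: 191952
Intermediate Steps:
f = -349 (f = -4 - 345 = -349)
(101 + f)*(-285 - 489) = (101 - 349)*(-285 - 489) = -248*(-774) = 191952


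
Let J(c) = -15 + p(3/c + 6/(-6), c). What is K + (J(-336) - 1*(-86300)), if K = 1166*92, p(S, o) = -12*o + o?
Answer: 197253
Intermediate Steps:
p(S, o) = -11*o
J(c) = -15 - 11*c
K = 107272
K + (J(-336) - 1*(-86300)) = 107272 + ((-15 - 11*(-336)) - 1*(-86300)) = 107272 + ((-15 + 3696) + 86300) = 107272 + (3681 + 86300) = 107272 + 89981 = 197253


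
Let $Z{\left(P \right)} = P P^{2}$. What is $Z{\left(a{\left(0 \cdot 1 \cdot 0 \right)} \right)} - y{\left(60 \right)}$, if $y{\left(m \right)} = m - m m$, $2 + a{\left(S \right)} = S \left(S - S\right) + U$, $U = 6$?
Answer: $3604$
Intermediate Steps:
$a{\left(S \right)} = 4$ ($a{\left(S \right)} = -2 + \left(S \left(S - S\right) + 6\right) = -2 + \left(S 0 + 6\right) = -2 + \left(0 + 6\right) = -2 + 6 = 4$)
$Z{\left(P \right)} = P^{3}$
$y{\left(m \right)} = m - m^{2}$
$Z{\left(a{\left(0 \cdot 1 \cdot 0 \right)} \right)} - y{\left(60 \right)} = 4^{3} - 60 \left(1 - 60\right) = 64 - 60 \left(1 - 60\right) = 64 - 60 \left(-59\right) = 64 - -3540 = 64 + 3540 = 3604$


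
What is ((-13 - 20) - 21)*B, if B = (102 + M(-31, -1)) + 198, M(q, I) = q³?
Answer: 1592514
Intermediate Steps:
B = -29491 (B = (102 + (-31)³) + 198 = (102 - 29791) + 198 = -29689 + 198 = -29491)
((-13 - 20) - 21)*B = ((-13 - 20) - 21)*(-29491) = (-33 - 21)*(-29491) = -54*(-29491) = 1592514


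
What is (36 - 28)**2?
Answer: 64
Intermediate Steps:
(36 - 28)**2 = 8**2 = 64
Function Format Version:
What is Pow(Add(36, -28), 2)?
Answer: 64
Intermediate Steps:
Pow(Add(36, -28), 2) = Pow(8, 2) = 64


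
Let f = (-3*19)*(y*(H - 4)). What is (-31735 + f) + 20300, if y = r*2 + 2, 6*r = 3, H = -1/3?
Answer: -10694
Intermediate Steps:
H = -⅓ (H = -1*⅓ = -⅓ ≈ -0.33333)
r = ½ (r = (⅙)*3 = ½ ≈ 0.50000)
y = 3 (y = (½)*2 + 2 = 1 + 2 = 3)
f = 741 (f = (-3*19)*(3*(-⅓ - 4)) = -171*(-13)/3 = -57*(-13) = 741)
(-31735 + f) + 20300 = (-31735 + 741) + 20300 = -30994 + 20300 = -10694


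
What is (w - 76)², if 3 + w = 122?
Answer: 1849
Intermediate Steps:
w = 119 (w = -3 + 122 = 119)
(w - 76)² = (119 - 76)² = 43² = 1849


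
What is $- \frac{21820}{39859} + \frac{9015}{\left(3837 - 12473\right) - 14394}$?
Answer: $- \frac{172368697}{183590554} \approx -0.93888$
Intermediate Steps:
$- \frac{21820}{39859} + \frac{9015}{\left(3837 - 12473\right) - 14394} = \left(-21820\right) \frac{1}{39859} + \frac{9015}{-8636 - 14394} = - \frac{21820}{39859} + \frac{9015}{-23030} = - \frac{21820}{39859} + 9015 \left(- \frac{1}{23030}\right) = - \frac{21820}{39859} - \frac{1803}{4606} = - \frac{172368697}{183590554}$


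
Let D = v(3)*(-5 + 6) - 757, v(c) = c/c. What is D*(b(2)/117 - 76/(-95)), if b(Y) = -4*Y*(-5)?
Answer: -56112/65 ≈ -863.26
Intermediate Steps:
v(c) = 1
b(Y) = 20*Y
D = -756 (D = 1*(-5 + 6) - 757 = 1*1 - 757 = 1 - 757 = -756)
D*(b(2)/117 - 76/(-95)) = -756*((20*2)/117 - 76/(-95)) = -756*(40*(1/117) - 76*(-1/95)) = -756*(40/117 + ⅘) = -756*668/585 = -56112/65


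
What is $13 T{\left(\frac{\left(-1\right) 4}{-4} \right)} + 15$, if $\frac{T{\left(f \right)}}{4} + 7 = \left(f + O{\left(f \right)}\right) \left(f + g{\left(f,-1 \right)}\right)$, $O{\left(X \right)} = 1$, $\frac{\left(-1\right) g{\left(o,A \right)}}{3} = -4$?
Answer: $1003$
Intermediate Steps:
$g{\left(o,A \right)} = 12$ ($g{\left(o,A \right)} = \left(-3\right) \left(-4\right) = 12$)
$T{\left(f \right)} = -28 + 4 \left(1 + f\right) \left(12 + f\right)$ ($T{\left(f \right)} = -28 + 4 \left(f + 1\right) \left(f + 12\right) = -28 + 4 \left(1 + f\right) \left(12 + f\right)$)
$13 T{\left(\frac{\left(-1\right) 4}{-4} \right)} + 15 = 13 \left(20 + 4 \left(\frac{\left(-1\right) 4}{-4}\right)^{2} + 52 \frac{\left(-1\right) 4}{-4}\right) + 15 = 13 \left(20 + 4 \left(\left(-4\right) \left(- \frac{1}{4}\right)\right)^{2} + 52 \left(\left(-4\right) \left(- \frac{1}{4}\right)\right)\right) + 15 = 13 \left(20 + 4 \cdot 1^{2} + 52 \cdot 1\right) + 15 = 13 \left(20 + 4 \cdot 1 + 52\right) + 15 = 13 \left(20 + 4 + 52\right) + 15 = 13 \cdot 76 + 15 = 988 + 15 = 1003$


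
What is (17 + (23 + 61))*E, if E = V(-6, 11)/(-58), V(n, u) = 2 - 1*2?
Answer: 0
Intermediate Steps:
V(n, u) = 0 (V(n, u) = 2 - 2 = 0)
E = 0 (E = 0/(-58) = 0*(-1/58) = 0)
(17 + (23 + 61))*E = (17 + (23 + 61))*0 = (17 + 84)*0 = 101*0 = 0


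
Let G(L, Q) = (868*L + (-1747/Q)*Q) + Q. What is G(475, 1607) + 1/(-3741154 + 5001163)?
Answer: 519325309441/1260009 ≈ 4.1216e+5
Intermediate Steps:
G(L, Q) = -1747 + Q + 868*L (G(L, Q) = (868*L - 1747) + Q = (-1747 + 868*L) + Q = -1747 + Q + 868*L)
G(475, 1607) + 1/(-3741154 + 5001163) = (-1747 + 1607 + 868*475) + 1/(-3741154 + 5001163) = (-1747 + 1607 + 412300) + 1/1260009 = 412160 + 1/1260009 = 519325309441/1260009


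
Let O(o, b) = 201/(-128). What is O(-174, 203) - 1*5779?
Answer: -739913/128 ≈ -5780.6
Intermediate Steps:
O(o, b) = -201/128 (O(o, b) = 201*(-1/128) = -201/128)
O(-174, 203) - 1*5779 = -201/128 - 1*5779 = -201/128 - 5779 = -739913/128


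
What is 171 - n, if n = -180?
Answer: 351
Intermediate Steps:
171 - n = 171 - 1*(-180) = 171 + 180 = 351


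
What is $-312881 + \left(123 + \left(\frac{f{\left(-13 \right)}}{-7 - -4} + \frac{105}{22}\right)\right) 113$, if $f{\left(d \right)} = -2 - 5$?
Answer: $- \frac{19679815}{66} \approx -2.9818 \cdot 10^{5}$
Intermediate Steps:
$f{\left(d \right)} = -7$
$-312881 + \left(123 + \left(\frac{f{\left(-13 \right)}}{-7 - -4} + \frac{105}{22}\right)\right) 113 = -312881 + \left(123 + \left(- \frac{7}{-7 - -4} + \frac{105}{22}\right)\right) 113 = -312881 + \left(123 + \left(- \frac{7}{-7 + 4} + 105 \cdot \frac{1}{22}\right)\right) 113 = -312881 + \left(123 + \left(- \frac{7}{-3} + \frac{105}{22}\right)\right) 113 = -312881 + \left(123 + \left(\left(-7\right) \left(- \frac{1}{3}\right) + \frac{105}{22}\right)\right) 113 = -312881 + \left(123 + \left(\frac{7}{3} + \frac{105}{22}\right)\right) 113 = -312881 + \left(123 + \frac{469}{66}\right) 113 = -312881 + \frac{8587}{66} \cdot 113 = -312881 + \frac{970331}{66} = - \frac{19679815}{66}$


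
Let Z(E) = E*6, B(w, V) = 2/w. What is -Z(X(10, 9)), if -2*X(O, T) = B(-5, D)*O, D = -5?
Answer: -12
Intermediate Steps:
X(O, T) = O/5 (X(O, T) = -2/(-5)*O/2 = -2*(-⅕)*O/2 = -(-1)*O/5 = O/5)
Z(E) = 6*E
-Z(X(10, 9)) = -6*(⅕)*10 = -6*2 = -1*12 = -12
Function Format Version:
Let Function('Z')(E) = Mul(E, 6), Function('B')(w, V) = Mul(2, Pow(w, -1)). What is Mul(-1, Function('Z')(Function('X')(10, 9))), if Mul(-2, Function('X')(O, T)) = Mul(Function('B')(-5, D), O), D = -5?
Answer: -12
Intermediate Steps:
Function('X')(O, T) = Mul(Rational(1, 5), O) (Function('X')(O, T) = Mul(Rational(-1, 2), Mul(Mul(2, Pow(-5, -1)), O)) = Mul(Rational(-1, 2), Mul(Mul(2, Rational(-1, 5)), O)) = Mul(Rational(-1, 2), Mul(Rational(-2, 5), O)) = Mul(Rational(1, 5), O))
Function('Z')(E) = Mul(6, E)
Mul(-1, Function('Z')(Function('X')(10, 9))) = Mul(-1, Mul(6, Mul(Rational(1, 5), 10))) = Mul(-1, Mul(6, 2)) = Mul(-1, 12) = -12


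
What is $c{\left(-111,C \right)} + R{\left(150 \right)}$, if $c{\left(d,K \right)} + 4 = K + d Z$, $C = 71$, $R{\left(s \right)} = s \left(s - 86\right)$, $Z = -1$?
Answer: $9778$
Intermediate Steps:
$R{\left(s \right)} = s \left(-86 + s\right)$
$c{\left(d,K \right)} = -4 + K - d$ ($c{\left(d,K \right)} = -4 + \left(K + d \left(-1\right)\right) = -4 + \left(K - d\right) = -4 + K - d$)
$c{\left(-111,C \right)} + R{\left(150 \right)} = \left(-4 + 71 - -111\right) + 150 \left(-86 + 150\right) = \left(-4 + 71 + 111\right) + 150 \cdot 64 = 178 + 9600 = 9778$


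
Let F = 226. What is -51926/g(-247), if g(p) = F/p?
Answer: 6412861/113 ≈ 56751.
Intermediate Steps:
g(p) = 226/p
-51926/g(-247) = -51926/(226/(-247)) = -51926/(226*(-1/247)) = -51926/(-226/247) = -51926*(-247/226) = 6412861/113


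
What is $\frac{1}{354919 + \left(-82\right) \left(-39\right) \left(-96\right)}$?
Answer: $\frac{1}{47911} \approx 2.0872 \cdot 10^{-5}$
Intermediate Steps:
$\frac{1}{354919 + \left(-82\right) \left(-39\right) \left(-96\right)} = \frac{1}{354919 + 3198 \left(-96\right)} = \frac{1}{354919 - 307008} = \frac{1}{47911}$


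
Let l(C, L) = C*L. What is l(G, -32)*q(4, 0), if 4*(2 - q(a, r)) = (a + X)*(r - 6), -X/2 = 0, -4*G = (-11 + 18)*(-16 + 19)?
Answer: 1344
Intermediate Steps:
G = -21/4 (G = -(-11 + 18)*(-16 + 19)/4 = -7*3/4 = -¼*21 = -21/4 ≈ -5.2500)
X = 0 (X = -2*0 = 0)
q(a, r) = 2 - a*(-6 + r)/4 (q(a, r) = 2 - (a + 0)*(r - 6)/4 = 2 - a*(-6 + r)/4)
l(G, -32)*q(4, 0) = (-21/4*(-32))*(2 + (3/2)*4 - ¼*4*0) = 168*(2 + 6 + 0) = 168*8 = 1344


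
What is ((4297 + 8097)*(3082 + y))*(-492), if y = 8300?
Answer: -69405705936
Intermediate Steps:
((4297 + 8097)*(3082 + y))*(-492) = ((4297 + 8097)*(3082 + 8300))*(-492) = (12394*11382)*(-492) = 141068508*(-492) = -69405705936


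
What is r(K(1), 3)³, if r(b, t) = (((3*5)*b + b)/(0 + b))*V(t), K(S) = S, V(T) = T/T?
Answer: 4096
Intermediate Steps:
V(T) = 1
r(b, t) = 16 (r(b, t) = (((3*5)*b + b)/(0 + b))*1 = ((15*b + b)/b)*1 = ((16*b)/b)*1 = 16*1 = 16)
r(K(1), 3)³ = 16³ = 4096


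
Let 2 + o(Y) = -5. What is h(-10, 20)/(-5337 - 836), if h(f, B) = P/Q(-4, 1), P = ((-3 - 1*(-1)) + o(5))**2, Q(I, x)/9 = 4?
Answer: -9/24692 ≈ -0.00036449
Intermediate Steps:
Q(I, x) = 36 (Q(I, x) = 9*4 = 36)
o(Y) = -7 (o(Y) = -2 - 5 = -7)
P = 81 (P = ((-3 - 1*(-1)) - 7)**2 = ((-3 + 1) - 7)**2 = (-2 - 7)**2 = (-9)**2 = 81)
h(f, B) = 9/4 (h(f, B) = 81/36 = 81*(1/36) = 9/4)
h(-10, 20)/(-5337 - 836) = 9/(4*(-5337 - 836)) = (9/4)/(-6173) = (9/4)*(-1/6173) = -9/24692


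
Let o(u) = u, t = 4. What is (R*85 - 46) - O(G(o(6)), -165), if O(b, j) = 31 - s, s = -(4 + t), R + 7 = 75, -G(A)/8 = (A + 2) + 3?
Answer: 5695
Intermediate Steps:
G(A) = -40 - 8*A (G(A) = -8*((A + 2) + 3) = -8*((2 + A) + 3) = -8*(5 + A) = -40 - 8*A)
R = 68 (R = -7 + 75 = 68)
s = -8 (s = -(4 + 4) = -1*8 = -8)
O(b, j) = 39 (O(b, j) = 31 - 1*(-8) = 31 + 8 = 39)
(R*85 - 46) - O(G(o(6)), -165) = (68*85 - 46) - 1*39 = (5780 - 46) - 39 = 5734 - 39 = 5695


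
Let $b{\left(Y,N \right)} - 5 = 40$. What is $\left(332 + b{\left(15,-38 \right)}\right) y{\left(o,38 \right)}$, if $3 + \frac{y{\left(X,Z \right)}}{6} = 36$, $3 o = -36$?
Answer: $74646$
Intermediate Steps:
$o = -12$ ($o = \frac{1}{3} \left(-36\right) = -12$)
$b{\left(Y,N \right)} = 45$ ($b{\left(Y,N \right)} = 5 + 40 = 45$)
$y{\left(X,Z \right)} = 198$ ($y{\left(X,Z \right)} = -18 + 6 \cdot 36 = -18 + 216 = 198$)
$\left(332 + b{\left(15,-38 \right)}\right) y{\left(o,38 \right)} = \left(332 + 45\right) 198 = 377 \cdot 198 = 74646$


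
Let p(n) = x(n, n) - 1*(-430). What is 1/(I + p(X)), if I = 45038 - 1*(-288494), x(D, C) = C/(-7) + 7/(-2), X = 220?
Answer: 14/4674979 ≈ 2.9947e-6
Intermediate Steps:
x(D, C) = -7/2 - C/7 (x(D, C) = C*(-⅐) + 7*(-½) = -C/7 - 7/2 = -7/2 - C/7)
p(n) = 853/2 - n/7 (p(n) = (-7/2 - n/7) - 1*(-430) = (-7/2 - n/7) + 430 = 853/2 - n/7)
I = 333532 (I = 45038 + 288494 = 333532)
1/(I + p(X)) = 1/(333532 + (853/2 - ⅐*220)) = 1/(333532 + (853/2 - 220/7)) = 1/(333532 + 5531/14) = 1/(4674979/14) = 14/4674979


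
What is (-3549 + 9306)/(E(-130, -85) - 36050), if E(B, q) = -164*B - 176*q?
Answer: 5757/230 ≈ 25.030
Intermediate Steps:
E(B, q) = -176*q - 164*B
(-3549 + 9306)/(E(-130, -85) - 36050) = (-3549 + 9306)/((-176*(-85) - 164*(-130)) - 36050) = 5757/((14960 + 21320) - 36050) = 5757/(36280 - 36050) = 5757/230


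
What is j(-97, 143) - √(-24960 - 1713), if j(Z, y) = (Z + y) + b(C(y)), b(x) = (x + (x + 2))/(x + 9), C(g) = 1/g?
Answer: 7442/161 - I*√26673 ≈ 46.224 - 163.32*I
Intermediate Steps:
b(x) = (2 + 2*x)/(9 + x) (b(x) = (x + (2 + x))/(9 + x) = (2 + 2*x)/(9 + x))
j(Z, y) = Z + y + 2*(1 + 1/y)/(9 + 1/y) (j(Z, y) = (Z + y) + 2*(1 + 1/y)/(9 + 1/y) = Z + y + 2*(1 + 1/y)/(9 + 1/y))
j(-97, 143) - √(-24960 - 1713) = (2 + 2*143 + (1 + 9*143)*(-97 + 143))/(1 + 9*143) - √(-24960 - 1713) = (2 + 286 + (1 + 1287)*46)/(1 + 1287) - √(-26673) = (2 + 286 + 1288*46)/1288 - I*√26673 = (2 + 286 + 59248)/1288 - I*√26673 = (1/1288)*59536 - I*√26673 = 7442/161 - I*√26673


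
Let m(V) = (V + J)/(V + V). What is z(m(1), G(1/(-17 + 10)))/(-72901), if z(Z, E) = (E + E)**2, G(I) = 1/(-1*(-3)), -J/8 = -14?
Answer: -4/656109 ≈ -6.0965e-6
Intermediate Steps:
J = 112 (J = -8*(-14) = 112)
G(I) = 1/3
m(V) = (112 + V)/(2*V) (m(V) = (V + 112)/(V + V) = (112 + V)/((2*V)) = (112 + V)*(1/(2*V)) = (112 + V)/(2*V))
z(Z, E) = 4*E**2 (z(Z, E) = (2*E)**2 = 4*E**2)
z(m(1), G(1/(-17 + 10)))/(-72901) = (4*(1/3)**2)/(-72901) = (4*(1/9))*(-1/72901) = (4/9)*(-1/72901) = -4/656109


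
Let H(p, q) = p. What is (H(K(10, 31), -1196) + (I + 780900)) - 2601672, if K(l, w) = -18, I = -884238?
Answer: -2705028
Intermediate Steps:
(H(K(10, 31), -1196) + (I + 780900)) - 2601672 = (-18 + (-884238 + 780900)) - 2601672 = (-18 - 103338) - 2601672 = -103356 - 2601672 = -2705028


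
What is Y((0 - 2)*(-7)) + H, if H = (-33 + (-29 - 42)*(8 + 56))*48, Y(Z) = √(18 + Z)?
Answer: -219696 + 4*√2 ≈ -2.1969e+5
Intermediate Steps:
H = -219696 (H = (-33 - 71*64)*48 = (-33 - 4544)*48 = -4577*48 = -219696)
Y((0 - 2)*(-7)) + H = √(18 + (0 - 2)*(-7)) - 219696 = √(18 - 2*(-7)) - 219696 = √(18 + 14) - 219696 = √32 - 219696 = 4*√2 - 219696 = -219696 + 4*√2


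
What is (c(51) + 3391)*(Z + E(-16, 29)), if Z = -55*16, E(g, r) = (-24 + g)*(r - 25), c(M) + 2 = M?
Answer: -3577600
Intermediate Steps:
c(M) = -2 + M
E(g, r) = (-25 + r)*(-24 + g) (E(g, r) = (-24 + g)*(-25 + r) = (-25 + r)*(-24 + g))
Z = -880
(c(51) + 3391)*(Z + E(-16, 29)) = ((-2 + 51) + 3391)*(-880 + (600 - 25*(-16) - 24*29 - 16*29)) = (49 + 3391)*(-880 + (600 + 400 - 696 - 464)) = 3440*(-880 - 160) = 3440*(-1040) = -3577600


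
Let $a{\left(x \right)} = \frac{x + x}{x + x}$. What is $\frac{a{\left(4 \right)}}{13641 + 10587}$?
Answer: $\frac{1}{24228} \approx 4.1275 \cdot 10^{-5}$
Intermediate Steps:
$a{\left(x \right)} = 1$ ($a{\left(x \right)} = \frac{2 x}{2 x} = 2 x \frac{1}{2 x} = 1$)
$\frac{a{\left(4 \right)}}{13641 + 10587} = 1 \frac{1}{13641 + 10587} = 1 \cdot \frac{1}{24228} = \frac{1}{24228}$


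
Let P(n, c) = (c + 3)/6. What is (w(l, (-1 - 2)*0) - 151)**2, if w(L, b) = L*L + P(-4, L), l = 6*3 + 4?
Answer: 4092529/36 ≈ 1.1368e+5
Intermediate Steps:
P(n, c) = 1/2 + c/6 (P(n, c) = (3 + c)*(1/6) = 1/2 + c/6)
l = 22 (l = 18 + 4 = 22)
w(L, b) = 1/2 + L**2 + L/6 (w(L, b) = L*L + (1/2 + L/6) = L**2 + (1/2 + L/6) = 1/2 + L**2 + L/6)
(w(l, (-1 - 2)*0) - 151)**2 = ((1/2 + 22**2 + (1/6)*22) - 151)**2 = ((1/2 + 484 + 11/3) - 151)**2 = (2929/6 - 151)**2 = (2023/6)**2 = 4092529/36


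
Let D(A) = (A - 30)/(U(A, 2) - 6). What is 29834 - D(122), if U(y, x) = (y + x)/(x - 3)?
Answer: 1939256/65 ≈ 29835.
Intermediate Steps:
U(y, x) = (x + y)/(-3 + x)
D(A) = (-30 + A)/(-8 - A) (D(A) = (A - 30)/((2 + A)/(-3 + 2) - 6) = (-30 + A)/((2 + A)/(-1) - 6) = (-30 + A)/(-(2 + A) - 6) = (-30 + A)/((-2 - A) - 6) = (-30 + A)/(-8 - A))
29834 - D(122) = 29834 - (30 - 1*122)/(8 + 122) = 29834 - (30 - 122)/130 = 29834 - (-92)/130 = 29834 - 1*(-46/65) = 29834 + 46/65 = 1939256/65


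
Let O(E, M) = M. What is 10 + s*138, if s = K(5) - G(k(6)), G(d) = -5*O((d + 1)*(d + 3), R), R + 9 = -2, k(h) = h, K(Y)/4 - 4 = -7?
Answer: -9236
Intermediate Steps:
K(Y) = -12 (K(Y) = 16 + 4*(-7) = 16 - 28 = -12)
R = -11 (R = -9 - 2 = -11)
G(d) = 55 (G(d) = -5*(-11) = 55)
s = -67 (s = -12 - 1*55 = -12 - 55 = -67)
10 + s*138 = 10 - 67*138 = 10 - 9246 = -9236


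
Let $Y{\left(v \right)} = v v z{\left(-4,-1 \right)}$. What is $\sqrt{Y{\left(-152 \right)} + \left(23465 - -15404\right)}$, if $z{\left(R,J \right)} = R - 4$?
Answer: $i \sqrt{145963} \approx 382.05 i$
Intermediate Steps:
$z{\left(R,J \right)} = -4 + R$
$Y{\left(v \right)} = - 8 v^{2}$ ($Y{\left(v \right)} = v v \left(-4 - 4\right) = v^{2} \left(-8\right) = - 8 v^{2}$)
$\sqrt{Y{\left(-152 \right)} + \left(23465 - -15404\right)} = \sqrt{- 8 \left(-152\right)^{2} + \left(23465 - -15404\right)} = \sqrt{\left(-8\right) 23104 + \left(23465 + 15404\right)} = \sqrt{-184832 + 38869} = \sqrt{-145963} = i \sqrt{145963}$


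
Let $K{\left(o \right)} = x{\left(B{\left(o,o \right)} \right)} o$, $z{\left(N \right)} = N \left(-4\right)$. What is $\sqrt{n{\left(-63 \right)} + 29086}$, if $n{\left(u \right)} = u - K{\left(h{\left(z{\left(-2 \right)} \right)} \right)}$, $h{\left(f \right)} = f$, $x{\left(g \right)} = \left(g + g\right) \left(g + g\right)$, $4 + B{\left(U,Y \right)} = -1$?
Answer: $13 \sqrt{167} \approx 168.0$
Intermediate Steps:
$B{\left(U,Y \right)} = -5$ ($B{\left(U,Y \right)} = -4 - 1 = -5$)
$x{\left(g \right)} = 4 g^{2}$ ($x{\left(g \right)} = 2 g 2 g = 4 g^{2}$)
$z{\left(N \right)} = - 4 N$
$K{\left(o \right)} = 100 o$ ($K{\left(o \right)} = 4 \left(-5\right)^{2} o = 4 \cdot 25 o = 100 o$)
$n{\left(u \right)} = -800 + u$ ($n{\left(u \right)} = u - 100 \left(\left(-4\right) \left(-2\right)\right) = u - 100 \cdot 8 = u - 800 = -800 + u$)
$\sqrt{n{\left(-63 \right)} + 29086} = \sqrt{\left(-800 - 63\right) + 29086} = \sqrt{-863 + 29086} = \sqrt{28223} = 13 \sqrt{167}$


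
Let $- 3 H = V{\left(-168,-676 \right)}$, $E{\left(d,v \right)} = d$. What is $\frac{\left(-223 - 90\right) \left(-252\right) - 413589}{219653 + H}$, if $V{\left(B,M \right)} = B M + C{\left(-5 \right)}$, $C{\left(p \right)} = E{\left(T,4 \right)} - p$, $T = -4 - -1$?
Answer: $- \frac{1004139}{545389} \approx -1.8411$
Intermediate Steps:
$T = -3$ ($T = -4 + 1 = -3$)
$C{\left(p \right)} = -3 - p$
$V{\left(B,M \right)} = 2 + B M$ ($V{\left(B,M \right)} = B M - -2 = B M + \left(-3 + 5\right) = B M + 2 = 2 + B M$)
$H = - \frac{113570}{3}$ ($H = - \frac{2 - -113568}{3} = - \frac{2 + 113568}{3} = \left(- \frac{1}{3}\right) 113570 = - \frac{113570}{3} \approx -37857.0$)
$\frac{\left(-223 - 90\right) \left(-252\right) - 413589}{219653 + H} = \frac{\left(-223 - 90\right) \left(-252\right) - 413589}{219653 - \frac{113570}{3}} = \frac{\left(-313\right) \left(-252\right) - 413589}{\frac{545389}{3}} = \left(78876 - 413589\right) \frac{3}{545389} = \left(-334713\right) \frac{3}{545389} = - \frac{1004139}{545389}$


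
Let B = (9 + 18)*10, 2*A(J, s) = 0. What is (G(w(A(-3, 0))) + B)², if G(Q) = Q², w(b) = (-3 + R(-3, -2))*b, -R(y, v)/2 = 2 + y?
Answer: 72900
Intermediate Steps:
A(J, s) = 0 (A(J, s) = (½)*0 = 0)
R(y, v) = -4 - 2*y (R(y, v) = -2*(2 + y) = -4 - 2*y)
w(b) = -b (w(b) = (-3 + (-4 - 2*(-3)))*b = (-3 + (-4 + 6))*b = (-3 + 2)*b = -b)
B = 270 (B = 27*10 = 270)
(G(w(A(-3, 0))) + B)² = ((-1*0)² + 270)² = (0² + 270)² = (0 + 270)² = 270² = 72900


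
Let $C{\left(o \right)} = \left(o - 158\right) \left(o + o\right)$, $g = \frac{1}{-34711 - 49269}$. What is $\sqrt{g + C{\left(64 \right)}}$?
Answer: $\frac{3 i \sqrt{2357149149355}}{41990} \approx 109.69 i$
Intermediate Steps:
$g = - \frac{1}{83980}$ ($g = \frac{1}{-83980} = - \frac{1}{83980} \approx -1.1908 \cdot 10^{-5}$)
$C{\left(o \right)} = 2 o \left(-158 + o\right)$ ($C{\left(o \right)} = \left(-158 + o\right) 2 o = 2 o \left(-158 + o\right)$)
$\sqrt{g + C{\left(64 \right)}} = \sqrt{- \frac{1}{83980} + 2 \cdot 64 \left(-158 + 64\right)} = \sqrt{- \frac{1}{83980} + 2 \cdot 64 \left(-94\right)} = \sqrt{- \frac{1}{83980} - 12032} = \sqrt{- \frac{1010447361}{83980}} = \frac{3 i \sqrt{2357149149355}}{41990}$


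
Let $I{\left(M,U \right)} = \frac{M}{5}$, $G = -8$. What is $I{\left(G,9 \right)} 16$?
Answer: $- \frac{128}{5} \approx -25.6$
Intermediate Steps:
$I{\left(M,U \right)} = \frac{M}{5}$ ($I{\left(M,U \right)} = M \frac{1}{5} = \frac{M}{5}$)
$I{\left(G,9 \right)} 16 = \frac{1}{5} \left(-8\right) 16 = \left(- \frac{8}{5}\right) 16 = - \frac{128}{5}$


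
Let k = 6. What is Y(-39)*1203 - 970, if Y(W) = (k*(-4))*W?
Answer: 1125038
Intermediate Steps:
Y(W) = -24*W (Y(W) = (6*(-4))*W = -24*W)
Y(-39)*1203 - 970 = -24*(-39)*1203 - 970 = 936*1203 - 970 = 1126008 - 970 = 1125038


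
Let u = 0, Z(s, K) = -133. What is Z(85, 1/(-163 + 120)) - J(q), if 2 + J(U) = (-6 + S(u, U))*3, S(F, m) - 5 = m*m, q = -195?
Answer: -114203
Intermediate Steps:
S(F, m) = 5 + m² (S(F, m) = 5 + m*m = 5 + m²)
J(U) = -5 + 3*U² (J(U) = -2 + (-6 + (5 + U²))*3 = -2 + (-1 + U²)*3 = -2 + (-3 + 3*U²) = -5 + 3*U²)
Z(85, 1/(-163 + 120)) - J(q) = -133 - (-5 + 3*(-195)²) = -133 - (-5 + 3*38025) = -133 - (-5 + 114075) = -133 - 1*114070 = -133 - 114070 = -114203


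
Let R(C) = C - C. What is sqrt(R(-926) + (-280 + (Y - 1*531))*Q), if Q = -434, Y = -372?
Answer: 91*sqrt(62) ≈ 716.54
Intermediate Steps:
R(C) = 0
sqrt(R(-926) + (-280 + (Y - 1*531))*Q) = sqrt(0 + (-280 + (-372 - 1*531))*(-434)) = sqrt(0 + (-280 + (-372 - 531))*(-434)) = sqrt(0 + (-280 - 903)*(-434)) = sqrt(0 - 1183*(-434)) = sqrt(0 + 513422) = sqrt(513422) = 91*sqrt(62)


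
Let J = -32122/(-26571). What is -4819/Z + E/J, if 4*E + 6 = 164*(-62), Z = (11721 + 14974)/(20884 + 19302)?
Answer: -16049531964011/1714993580 ≈ -9358.4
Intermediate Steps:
Z = 26695/40186 ≈ 0.66429
J = 32122/26571 (J = -32122*(-1/26571) = 32122/26571 ≈ 1.2089)
E = -5087/2 (E = -3/2 + (164*(-62))/4 = -3/2 + (¼)*(-10168) = -3/2 - 2542 = -5087/2 ≈ -2543.5)
-4819/Z + E/J = -4819/26695/40186 - 5087/(2*32122/26571) = -4819*40186/26695 - 5087/2*26571/32122 = -193656334/26695 - 135166677/64244 = -16049531964011/1714993580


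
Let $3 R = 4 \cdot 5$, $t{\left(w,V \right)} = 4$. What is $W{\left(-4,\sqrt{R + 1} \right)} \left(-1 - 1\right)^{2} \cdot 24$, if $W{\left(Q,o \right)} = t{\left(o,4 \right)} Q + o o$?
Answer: $-800$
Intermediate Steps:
$R = \frac{20}{3}$ ($R = \frac{4 \cdot 5}{3} = \frac{1}{3} \cdot 20 = \frac{20}{3} \approx 6.6667$)
$W{\left(Q,o \right)} = o^{2} + 4 Q$ ($W{\left(Q,o \right)} = 4 Q + o o = 4 Q + o^{2} = o^{2} + 4 Q$)
$W{\left(-4,\sqrt{R + 1} \right)} \left(-1 - 1\right)^{2} \cdot 24 = \left(\left(\sqrt{\frac{20}{3} + 1}\right)^{2} + 4 \left(-4\right)\right) \left(-1 - 1\right)^{2} \cdot 24 = \left(\left(\sqrt{\frac{23}{3}}\right)^{2} - 16\right) \left(-2\right)^{2} \cdot 24 = \left(\left(\frac{\sqrt{69}}{3}\right)^{2} - 16\right) 4 \cdot 24 = \left(\frac{23}{3} - 16\right) 4 \cdot 24 = \left(- \frac{25}{3}\right) 4 \cdot 24 = \left(- \frac{100}{3}\right) 24 = -800$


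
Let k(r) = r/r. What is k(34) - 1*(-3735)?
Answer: 3736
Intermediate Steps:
k(r) = 1
k(34) - 1*(-3735) = 1 - 1*(-3735) = 1 + 3735 = 3736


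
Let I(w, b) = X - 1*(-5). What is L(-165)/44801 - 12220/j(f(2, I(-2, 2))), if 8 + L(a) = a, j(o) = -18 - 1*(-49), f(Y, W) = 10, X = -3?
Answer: -547473583/1388831 ≈ -394.20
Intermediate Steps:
I(w, b) = 2 (I(w, b) = -3 - 1*(-5) = -3 + 5 = 2)
j(o) = 31 (j(o) = -18 + 49 = 31)
L(a) = -8 + a
L(-165)/44801 - 12220/j(f(2, I(-2, 2))) = (-8 - 165)/44801 - 12220/31 = -173*1/44801 - 12220*1/31 = -173/44801 - 12220/31 = -547473583/1388831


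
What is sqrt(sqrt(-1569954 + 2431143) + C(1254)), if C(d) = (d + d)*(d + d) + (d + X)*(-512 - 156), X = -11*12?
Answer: sqrt(5540568 + sqrt(861189)) ≈ 2354.0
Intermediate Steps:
X = -132
C(d) = 88176 - 668*d + 4*d**2 (C(d) = (d + d)*(d + d) + (d - 132)*(-512 - 156) = (2*d)*(2*d) + (-132 + d)*(-668) = 4*d**2 + (88176 - 668*d) = 88176 - 668*d + 4*d**2)
sqrt(sqrt(-1569954 + 2431143) + C(1254)) = sqrt(sqrt(-1569954 + 2431143) + (88176 - 668*1254 + 4*1254**2)) = sqrt(sqrt(861189) + (88176 - 837672 + 4*1572516)) = sqrt(sqrt(861189) + (88176 - 837672 + 6290064)) = sqrt(sqrt(861189) + 5540568) = sqrt(5540568 + sqrt(861189))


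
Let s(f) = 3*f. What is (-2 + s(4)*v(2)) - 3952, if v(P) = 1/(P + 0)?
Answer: -3948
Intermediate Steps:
v(P) = 1/P
(-2 + s(4)*v(2)) - 3952 = (-2 + (3*4)/2) - 3952 = (-2 + 12*(½)) - 3952 = (-2 + 6) - 3952 = 4 - 3952 = -3948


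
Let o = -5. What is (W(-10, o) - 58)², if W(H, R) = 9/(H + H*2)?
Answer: 339889/100 ≈ 3398.9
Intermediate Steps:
W(H, R) = 3/H (W(H, R) = 9/(H + 2*H) = 9/((3*H)) = 9*(1/(3*H)) = 3/H)
(W(-10, o) - 58)² = (3/(-10) - 58)² = (3*(-⅒) - 58)² = (-3/10 - 58)² = (-583/10)² = 339889/100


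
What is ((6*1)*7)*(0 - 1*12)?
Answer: -504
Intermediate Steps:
((6*1)*7)*(0 - 1*12) = (6*7)*(0 - 12) = 42*(-12) = -504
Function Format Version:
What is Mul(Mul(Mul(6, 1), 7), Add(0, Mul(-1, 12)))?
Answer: -504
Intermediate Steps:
Mul(Mul(Mul(6, 1), 7), Add(0, Mul(-1, 12))) = Mul(Mul(6, 7), Add(0, -12)) = Mul(42, -12) = -504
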